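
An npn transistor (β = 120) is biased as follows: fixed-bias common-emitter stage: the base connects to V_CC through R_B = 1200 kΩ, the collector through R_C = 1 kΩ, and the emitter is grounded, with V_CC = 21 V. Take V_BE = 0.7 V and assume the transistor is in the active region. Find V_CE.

V_CE ≈ 19 V

Base loop: V_CC = I_B·R_B + V_BE, so I_B = (21 − 0.7)/1200 kΩ = 0.0169 mA.
In the active region I_C = β·I_B = 120 × 0.0169 = 2.03 mA.
Collector loop: V_CE = V_CC − I_C·R_C = 21 − 2.03×1 = 19 V.
Since V_CE = 19 V > V_CE(sat) ≈ 0.2 V, the transistor is in the active region as assumed.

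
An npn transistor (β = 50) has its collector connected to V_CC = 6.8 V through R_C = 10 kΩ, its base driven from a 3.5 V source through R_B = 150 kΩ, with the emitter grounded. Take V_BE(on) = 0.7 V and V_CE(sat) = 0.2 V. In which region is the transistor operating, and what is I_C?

Assume active: I_B = (3.5 − 0.7)/150 = 0.0187 mA, giving I_C = β·I_B = 0.933 mA.
But then V_CE = 6.8 − 0.933×10 = -2.53 V < V_CE(sat) = 0.2 V — impossible in the active region.
So the transistor is saturated. With V_CE = 0.2 V, I_C = (V_CC − 0.2)/R_C = 6.6/10 = 0.66 mA.
Check: β·I_B = 0.933 mA > I_C = 0.66 mA, confirming saturation.

saturation; I_C ≈ 0.66 mA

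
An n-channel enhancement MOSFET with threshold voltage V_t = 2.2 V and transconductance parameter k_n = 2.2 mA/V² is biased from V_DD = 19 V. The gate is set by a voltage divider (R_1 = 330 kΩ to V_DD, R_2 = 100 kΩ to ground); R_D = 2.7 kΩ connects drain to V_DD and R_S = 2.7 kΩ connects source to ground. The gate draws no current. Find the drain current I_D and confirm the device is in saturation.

I_D ≈ 0.56 mA

V_G = V_DD·R_2/(R_1+R_2) = 19×100/430 = 4.42 V.
Assume saturation: I_D = (k_n/2)(V_GS − V_t)² with V_GS = V_G − I_D·R_S = 4.42 − 2.7·I_D.
Substituting gives 8.02·I_D² − 14.2·I_D + 5.41 = 0, with roots I_D = 0.558 or 1.21 mA.
The root I_D = 1.21 mA gives V_GS = 1.15 V ≤ V_t, so take I_D = 0.558 mA.
Then V_GS = 2.91 V and V_DS = V_DD − I_D(R_D+R_S) = 19 − 0.558×5.4 = 16 V.
Saturation requires V_DS ≥ V_GS − V_t = 0.712 V; 16 ≥ 0.712 ✓.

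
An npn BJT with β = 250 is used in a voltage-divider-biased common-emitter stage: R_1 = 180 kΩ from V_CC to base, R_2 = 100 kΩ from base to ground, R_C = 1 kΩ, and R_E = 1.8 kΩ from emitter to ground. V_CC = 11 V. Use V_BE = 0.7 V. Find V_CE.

V_CE ≈ 6.6 V

Thevenize the base divider: V_Th = V_CC·R_2/(R_1+R_2) = 11×100/280 = 3.93 V, R_Th = R_1‖R_2 = 64.3 kΩ.
Base-emitter loop: V_Th = I_B·R_Th + V_BE + (β+1)I_B·R_E, so I_B = (3.93 − 0.7) / (64.3 + 251×1.8) = 0.00626 mA.
I_C = β·I_B = 250×0.00626 = 1.56 mA, and I_E = (β+1)I_B = 1.57 mA.
V_CE = V_CC − I_C·R_C − I_E·R_E = 11 − 1.56×1 − 1.57×1.8 = 6.61 V.
V_CE = 6.61 V > 0.2 V confirms active-region operation.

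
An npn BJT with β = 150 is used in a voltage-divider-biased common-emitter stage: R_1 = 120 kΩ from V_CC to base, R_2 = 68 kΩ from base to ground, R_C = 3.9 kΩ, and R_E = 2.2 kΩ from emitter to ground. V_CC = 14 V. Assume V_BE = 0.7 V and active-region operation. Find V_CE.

Thevenize the base divider: V_Th = V_CC·R_2/(R_1+R_2) = 14×68/188 = 5.06 V, R_Th = R_1‖R_2 = 43.4 kΩ.
Base-emitter loop: V_Th = I_B·R_Th + V_BE + (β+1)I_B·R_E, so I_B = (5.06 − 0.7) / (43.4 + 151×2.2) = 0.0116 mA.
I_C = β·I_B = 150×0.0116 = 1.74 mA, and I_E = (β+1)I_B = 1.75 mA.
V_CE = V_CC − I_C·R_C − I_E·R_E = 14 − 1.74×3.9 − 1.75×2.2 = 3.34 V.
V_CE = 3.34 V > 0.2 V confirms active-region operation.

V_CE ≈ 3.3 V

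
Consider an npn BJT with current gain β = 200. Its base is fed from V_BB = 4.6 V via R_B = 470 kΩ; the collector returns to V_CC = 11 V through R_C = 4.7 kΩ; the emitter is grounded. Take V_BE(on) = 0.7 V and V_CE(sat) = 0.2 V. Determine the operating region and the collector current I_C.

Assume active. Base-emitter loop: I_B = (V_BB − V_BE)/R_B = (4.6 − 0.7)/470 = 0.0083 mA.
I_C = β·I_B = 200×0.0083 = 1.66 mA.
V_CE = V_CC − I_C·R_C = 11 − 1.66×4.7 = 3.2 V > V_CE(sat), so the active-region assumption holds.

active; I_C ≈ 1.7 mA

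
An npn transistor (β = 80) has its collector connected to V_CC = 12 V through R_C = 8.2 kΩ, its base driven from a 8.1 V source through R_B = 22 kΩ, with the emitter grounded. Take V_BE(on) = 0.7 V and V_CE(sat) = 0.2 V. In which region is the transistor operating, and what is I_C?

Assume active: I_B = (8.1 − 0.7)/22 = 0.336 mA, giving I_C = β·I_B = 26.9 mA.
But then V_CE = 12 − 26.9×8.2 = -209 V < V_CE(sat) = 0.2 V — impossible in the active region.
So the transistor is saturated. With V_CE = 0.2 V, I_C = (V_CC − 0.2)/R_C = 11.8/8.2 = 1.44 mA.
Check: β·I_B = 26.9 mA > I_C = 1.44 mA, confirming saturation.

saturation; I_C ≈ 1.4 mA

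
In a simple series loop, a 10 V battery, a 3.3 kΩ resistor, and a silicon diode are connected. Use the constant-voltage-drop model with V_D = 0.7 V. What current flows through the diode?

I ≈ 2.8 mA

KVL around the loop: 10 = V_D + I·R = 0.7 + I × 3.3 kΩ.
So I = (10 − 0.7) / 3.3 kΩ = 9.3 / 3.3 = 2.82 mA.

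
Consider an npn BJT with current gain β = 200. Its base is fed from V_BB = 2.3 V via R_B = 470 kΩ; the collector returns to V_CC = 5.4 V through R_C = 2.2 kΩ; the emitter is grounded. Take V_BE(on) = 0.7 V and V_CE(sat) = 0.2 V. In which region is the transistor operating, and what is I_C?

Assume active. Base-emitter loop: I_B = (V_BB − V_BE)/R_B = (2.3 − 0.7)/470 = 0.0034 mA.
I_C = β·I_B = 200×0.0034 = 0.681 mA.
V_CE = V_CC − I_C·R_C = 5.4 − 0.681×2.2 = 3.9 V > V_CE(sat), so the active-region assumption holds.

active; I_C ≈ 0.68 mA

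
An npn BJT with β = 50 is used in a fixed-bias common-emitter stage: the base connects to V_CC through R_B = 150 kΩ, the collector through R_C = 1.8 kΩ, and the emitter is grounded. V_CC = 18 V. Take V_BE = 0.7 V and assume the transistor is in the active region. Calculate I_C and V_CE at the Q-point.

I_C ≈ 5.8 mA, V_CE ≈ 7.6 V

Base loop: V_CC = I_B·R_B + V_BE, so I_B = (18 − 0.7)/150 kΩ = 0.115 mA.
In the active region I_C = β·I_B = 50 × 0.115 = 5.77 mA.
Collector loop: V_CE = V_CC − I_C·R_C = 18 − 5.77×1.8 = 7.62 V.
Since V_CE = 7.62 V > V_CE(sat) ≈ 0.2 V, the transistor is in the active region as assumed.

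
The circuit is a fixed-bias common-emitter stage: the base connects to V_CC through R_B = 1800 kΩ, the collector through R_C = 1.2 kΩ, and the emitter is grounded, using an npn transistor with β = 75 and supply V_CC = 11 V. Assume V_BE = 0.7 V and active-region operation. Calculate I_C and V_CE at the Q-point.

Base loop: V_CC = I_B·R_B + V_BE, so I_B = (11 − 0.7)/1800 kΩ = 0.00572 mA.
In the active region I_C = β·I_B = 75 × 0.00572 = 0.429 mA.
Collector loop: V_CE = V_CC − I_C·R_C = 11 − 0.429×1.2 = 10.5 V.
Since V_CE = 10.5 V > V_CE(sat) ≈ 0.2 V, the transistor is in the active region as assumed.

I_C ≈ 0.43 mA, V_CE ≈ 10 V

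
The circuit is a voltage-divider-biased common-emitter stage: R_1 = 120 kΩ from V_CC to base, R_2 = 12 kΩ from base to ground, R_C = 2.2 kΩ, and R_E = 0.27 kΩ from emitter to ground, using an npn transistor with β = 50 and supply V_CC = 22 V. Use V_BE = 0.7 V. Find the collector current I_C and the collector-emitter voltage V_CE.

I_C ≈ 2.6 mA, V_CE ≈ 15 V

Thevenize the base divider: V_Th = V_CC·R_2/(R_1+R_2) = 22×12/132 = 2 V, R_Th = R_1‖R_2 = 10.9 kΩ.
Base-emitter loop: V_Th = I_B·R_Th + V_BE + (β+1)I_B·R_E, so I_B = (2 − 0.7) / (10.9 + 51×0.27) = 0.0527 mA.
I_C = β·I_B = 50×0.0527 = 2.63 mA, and I_E = (β+1)I_B = 2.69 mA.
V_CE = V_CC − I_C·R_C − I_E·R_E = 22 − 2.63×2.2 − 2.69×0.27 = 15.5 V.
V_CE = 15.5 V > 0.2 V confirms active-region operation.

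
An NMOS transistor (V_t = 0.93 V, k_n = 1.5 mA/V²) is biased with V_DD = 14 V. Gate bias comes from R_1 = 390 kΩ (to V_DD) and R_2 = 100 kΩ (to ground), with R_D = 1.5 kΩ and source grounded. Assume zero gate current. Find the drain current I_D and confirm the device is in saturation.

V_G = V_DD·R_2/(R_1+R_2) = 14×100/490 = 2.86 V. With the source grounded, V_GS = V_G = 2.86 V.
Assume saturation: I_D = (k_n/2)(V_GS − V_t)² = (1.5/2)×(2.86 − 0.93)² = 0.75×1.93² = 2.79 mA.
V_DS = V_DD − I_D·R_D = 14 − 2.79×1.5 = 9.82 V.
Saturation requires V_DS ≥ V_GS − V_t = 1.93 V; 9.82 ≥ 1.93 ✓.

I_D ≈ 2.8 mA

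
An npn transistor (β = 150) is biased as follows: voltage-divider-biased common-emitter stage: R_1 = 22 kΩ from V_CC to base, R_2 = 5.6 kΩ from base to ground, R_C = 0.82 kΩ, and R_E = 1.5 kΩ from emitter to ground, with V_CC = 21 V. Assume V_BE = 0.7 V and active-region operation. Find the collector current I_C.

Thevenize the base divider: V_Th = V_CC·R_2/(R_1+R_2) = 21×5.6/27.6 = 4.26 V, R_Th = R_1‖R_2 = 4.46 kΩ.
Base-emitter loop: V_Th = I_B·R_Th + V_BE + (β+1)I_B·R_E, so I_B = (4.26 − 0.7) / (4.46 + 151×1.5) = 0.0154 mA.
I_C = β·I_B = 150×0.0154 = 2.31 mA, and I_E = (β+1)I_B = 2.33 mA.
V_CE = V_CC − I_C·R_C − I_E·R_E = 21 − 2.31×0.82 − 2.33×1.5 = 15.6 V.
V_CE = 15.6 V > 0.2 V confirms active-region operation.

I_C ≈ 2.3 mA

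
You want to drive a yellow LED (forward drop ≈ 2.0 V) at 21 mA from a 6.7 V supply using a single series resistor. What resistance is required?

The resistor drops V_S − V_D = 6.7 − 2.0 = 4.7 V at 21 mA.
R = 4.7 V / 21 mA = 0.224 kΩ.

R ≈ 0.22 kΩ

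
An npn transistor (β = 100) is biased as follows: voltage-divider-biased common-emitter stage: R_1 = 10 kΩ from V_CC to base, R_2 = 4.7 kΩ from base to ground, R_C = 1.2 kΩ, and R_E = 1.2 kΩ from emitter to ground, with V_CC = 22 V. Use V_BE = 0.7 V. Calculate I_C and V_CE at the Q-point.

Thevenize the base divider: V_Th = V_CC·R_2/(R_1+R_2) = 22×4.7/14.7 = 7.03 V, R_Th = R_1‖R_2 = 3.2 kΩ.
Base-emitter loop: V_Th = I_B·R_Th + V_BE + (β+1)I_B·R_E, so I_B = (7.03 − 0.7) / (3.2 + 101×1.2) = 0.0509 mA.
I_C = β·I_B = 100×0.0509 = 5.09 mA, and I_E = (β+1)I_B = 5.14 mA.
V_CE = V_CC − I_C·R_C − I_E·R_E = 22 − 5.09×1.2 − 5.14×1.2 = 9.72 V.
V_CE = 9.72 V > 0.2 V confirms active-region operation.

I_C ≈ 5.1 mA, V_CE ≈ 9.7 V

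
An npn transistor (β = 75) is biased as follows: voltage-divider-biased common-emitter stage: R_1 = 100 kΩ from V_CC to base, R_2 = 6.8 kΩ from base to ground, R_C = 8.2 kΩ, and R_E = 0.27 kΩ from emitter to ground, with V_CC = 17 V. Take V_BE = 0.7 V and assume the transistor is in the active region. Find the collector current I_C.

Thevenize the base divider: V_Th = V_CC·R_2/(R_1+R_2) = 17×6.8/107 = 1.08 V, R_Th = R_1‖R_2 = 6.37 kΩ.
Base-emitter loop: V_Th = I_B·R_Th + V_BE + (β+1)I_B·R_E, so I_B = (1.08 − 0.7) / (6.37 + 76×0.27) = 0.0142 mA.
I_C = β·I_B = 75×0.0142 = 1.07 mA, and I_E = (β+1)I_B = 1.08 mA.
V_CE = V_CC − I_C·R_C − I_E·R_E = 17 − 1.07×8.2 − 1.08×0.27 = 7.96 V.
V_CE = 7.96 V > 0.2 V confirms active-region operation.

I_C ≈ 1.1 mA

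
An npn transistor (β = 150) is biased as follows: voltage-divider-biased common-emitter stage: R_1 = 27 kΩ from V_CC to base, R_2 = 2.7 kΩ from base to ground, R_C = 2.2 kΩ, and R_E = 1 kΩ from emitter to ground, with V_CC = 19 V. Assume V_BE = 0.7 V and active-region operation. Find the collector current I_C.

I_C ≈ 1 mA

Thevenize the base divider: V_Th = V_CC·R_2/(R_1+R_2) = 19×2.7/29.7 = 1.73 V, R_Th = R_1‖R_2 = 2.45 kΩ.
Base-emitter loop: V_Th = I_B·R_Th + V_BE + (β+1)I_B·R_E, so I_B = (1.73 − 0.7) / (2.45 + 151×1) = 0.00669 mA.
I_C = β·I_B = 150×0.00669 = 1 mA, and I_E = (β+1)I_B = 1.01 mA.
V_CE = V_CC − I_C·R_C − I_E·R_E = 19 − 1×2.2 − 1.01×1 = 15.8 V.
V_CE = 15.8 V > 0.2 V confirms active-region operation.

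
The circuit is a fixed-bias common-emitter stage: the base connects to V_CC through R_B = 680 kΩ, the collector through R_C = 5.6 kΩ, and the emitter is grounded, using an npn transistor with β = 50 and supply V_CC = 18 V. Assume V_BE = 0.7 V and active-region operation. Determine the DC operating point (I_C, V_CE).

Base loop: V_CC = I_B·R_B + V_BE, so I_B = (18 − 0.7)/680 kΩ = 0.0254 mA.
In the active region I_C = β·I_B = 50 × 0.0254 = 1.27 mA.
Collector loop: V_CE = V_CC − I_C·R_C = 18 − 1.27×5.6 = 10.9 V.
Since V_CE = 10.9 V > V_CE(sat) ≈ 0.2 V, the transistor is in the active region as assumed.

I_C ≈ 1.3 mA, V_CE ≈ 11 V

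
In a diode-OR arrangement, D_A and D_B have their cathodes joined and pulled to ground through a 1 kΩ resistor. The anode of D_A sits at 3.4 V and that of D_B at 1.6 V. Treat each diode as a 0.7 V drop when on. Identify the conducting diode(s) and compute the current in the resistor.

Assume both conduct. Then node N would need to be at both 3.4−0.7 = 2.7 V and 1.6−0.7 = 0.9 V, which is impossible.
Assume only D_A conducts: V_N = 3.4 − 0.7 = 2.7 V, so I_R = 2.7/1 = 2.7 mA.
Check D_B: its anode-to-cathode voltage is 1.6 − 2.7 = -1.1 V < 0.7 V, so it is off. The assumption is consistent.

Only D_A conducts; I_R ≈ 2.7 mA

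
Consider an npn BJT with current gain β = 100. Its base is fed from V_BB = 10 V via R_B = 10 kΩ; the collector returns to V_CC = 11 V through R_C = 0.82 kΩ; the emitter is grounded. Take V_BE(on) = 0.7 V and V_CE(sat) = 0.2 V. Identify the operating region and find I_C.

Assume active: I_B = (10 − 0.7)/10 = 0.93 mA, giving I_C = β·I_B = 93 mA.
But then V_CE = 11 − 93×0.82 = -65.3 V < V_CE(sat) = 0.2 V — impossible in the active region.
So the transistor is saturated. With V_CE = 0.2 V, I_C = (V_CC − 0.2)/R_C = 10.8/0.82 = 13.2 mA.
Check: β·I_B = 93 mA > I_C = 13.2 mA, confirming saturation.

saturation; I_C ≈ 13 mA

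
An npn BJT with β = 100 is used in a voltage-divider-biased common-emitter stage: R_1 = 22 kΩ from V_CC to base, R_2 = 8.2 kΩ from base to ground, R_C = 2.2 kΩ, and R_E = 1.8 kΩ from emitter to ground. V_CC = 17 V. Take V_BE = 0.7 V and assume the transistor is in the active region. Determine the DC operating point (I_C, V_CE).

I_C ≈ 2.1 mA, V_CE ≈ 8.6 V

Thevenize the base divider: V_Th = V_CC·R_2/(R_1+R_2) = 17×8.2/30.2 = 4.62 V, R_Th = R_1‖R_2 = 5.97 kΩ.
Base-emitter loop: V_Th = I_B·R_Th + V_BE + (β+1)I_B·R_E, so I_B = (4.62 − 0.7) / (5.97 + 101×1.8) = 0.0209 mA.
I_C = β·I_B = 100×0.0209 = 2.09 mA, and I_E = (β+1)I_B = 2.11 mA.
V_CE = V_CC − I_C·R_C − I_E·R_E = 17 − 2.09×2.2 − 2.11×1.8 = 8.62 V.
V_CE = 8.62 V > 0.2 V confirms active-region operation.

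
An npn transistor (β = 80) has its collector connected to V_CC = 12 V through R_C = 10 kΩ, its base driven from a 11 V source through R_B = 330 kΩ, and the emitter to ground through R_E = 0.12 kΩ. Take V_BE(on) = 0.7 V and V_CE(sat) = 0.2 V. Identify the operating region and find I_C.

saturation; I_C ≈ 1.2 mA

Assume active: I_B = (11 − 0.7)/(330 + 81×0.12) = 0.0303 mA, I_C = β·I_B = 2.43 mA.
Then V_CE = 12 − 2.43×10 − 2.46×0.12 = -12.5 V < 0.2 V — the active assumption fails.
Re-solve with V_CE = 0.2 V. KCL at the emitter: V_E/R_E = (V_BB−0.7−V_E)/R_B + (V_CC−0.2−V_E)/R_C, giving V_E = 0.144 V.
I_C = (V_CC − 0.2 − V_E)/R_C = (11.8 − 0.144)/10 = 1.17 mA.
Check: I_B = (10.3 − 0.144)/330 = 0.0308 mA, and β·I_B = 2.46 mA > I_C, confirming saturation.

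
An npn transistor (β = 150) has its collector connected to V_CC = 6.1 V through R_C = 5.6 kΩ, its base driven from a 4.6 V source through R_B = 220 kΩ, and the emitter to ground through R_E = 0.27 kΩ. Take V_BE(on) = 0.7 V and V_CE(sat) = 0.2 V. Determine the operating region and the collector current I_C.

Assume active: I_B = (4.6 − 0.7)/(220 + 151×0.27) = 0.015 mA, I_C = β·I_B = 2.24 mA.
Then V_CE = 6.1 − 2.24×5.6 − 2.26×0.27 = -7.07 V < 0.2 V — the active assumption fails.
Re-solve with V_CE = 0.2 V. KCL at the emitter: V_E/R_E = (V_BB−0.7−V_E)/R_B + (V_CC−0.2−V_E)/R_C, giving V_E = 0.276 V.
I_C = (V_CC − 0.2 − V_E)/R_C = (5.9 − 0.276)/5.6 = 1 mA.
Check: I_B = (3.9 − 0.276)/220 = 0.0165 mA, and β·I_B = 2.47 mA > I_C, confirming saturation.

saturation; I_C ≈ 1 mA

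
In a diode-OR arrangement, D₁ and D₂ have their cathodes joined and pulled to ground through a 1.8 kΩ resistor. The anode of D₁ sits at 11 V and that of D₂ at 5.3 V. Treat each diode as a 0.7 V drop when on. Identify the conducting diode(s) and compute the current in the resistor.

Assume both conduct. Then node N would need to be at both 11−0.7 = 10.3 V and 5.3−0.7 = 4.6 V, which is impossible.
Assume only D₁ conducts: V_N = 11 − 0.7 = 10.3 V, so I_R = 10.3/1.8 = 5.72 mA.
Check D₂: its anode-to-cathode voltage is 5.3 − 10.3 = -5 V < 0.7 V, so it is off. The assumption is consistent.

Only D₁ conducts; I_R ≈ 5.7 mA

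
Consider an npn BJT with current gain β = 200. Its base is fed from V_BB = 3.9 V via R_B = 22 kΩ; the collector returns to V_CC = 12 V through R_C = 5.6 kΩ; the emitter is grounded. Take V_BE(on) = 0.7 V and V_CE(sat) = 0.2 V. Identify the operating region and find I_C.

Assume active: I_B = (3.9 − 0.7)/22 = 0.145 mA, giving I_C = β·I_B = 29.1 mA.
But then V_CE = 12 − 29.1×5.6 = -151 V < V_CE(sat) = 0.2 V — impossible in the active region.
So the transistor is saturated. With V_CE = 0.2 V, I_C = (V_CC − 0.2)/R_C = 11.8/5.6 = 2.11 mA.
Check: β·I_B = 29.1 mA > I_C = 2.11 mA, confirming saturation.

saturation; I_C ≈ 2.1 mA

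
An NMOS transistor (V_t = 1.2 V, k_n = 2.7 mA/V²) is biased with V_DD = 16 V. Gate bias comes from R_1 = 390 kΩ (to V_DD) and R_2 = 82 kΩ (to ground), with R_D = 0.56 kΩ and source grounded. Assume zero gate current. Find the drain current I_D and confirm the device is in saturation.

V_G = V_DD·R_2/(R_1+R_2) = 16×82/472 = 2.78 V. With the source grounded, V_GS = V_G = 2.78 V.
Assume saturation: I_D = (k_n/2)(V_GS − V_t)² = (2.7/2)×(2.78 − 1.2)² = 1.35×1.58² = 3.37 mA.
V_DS = V_DD − I_D·R_D = 16 − 3.37×0.56 = 14.1 V.
Saturation requires V_DS ≥ V_GS − V_t = 1.58 V; 14.1 ≥ 1.58 ✓.

I_D ≈ 3.4 mA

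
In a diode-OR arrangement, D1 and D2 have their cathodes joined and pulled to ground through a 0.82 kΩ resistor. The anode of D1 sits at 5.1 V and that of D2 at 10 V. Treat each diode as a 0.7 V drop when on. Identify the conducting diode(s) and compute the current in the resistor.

Assume both conduct. Then node N would need to be at both 5.1−0.7 = 4.4 V and 10−0.7 = 9.3 V, which is impossible.
Assume only D2 conducts: V_N = 10 − 0.7 = 9.3 V, so I_R = 9.3/0.82 = 11.3 mA.
Check D1: its anode-to-cathode voltage is 5.1 − 9.3 = -4.2 V < 0.7 V, so it is off. The assumption is consistent.

Only D2 conducts; I_R ≈ 11 mA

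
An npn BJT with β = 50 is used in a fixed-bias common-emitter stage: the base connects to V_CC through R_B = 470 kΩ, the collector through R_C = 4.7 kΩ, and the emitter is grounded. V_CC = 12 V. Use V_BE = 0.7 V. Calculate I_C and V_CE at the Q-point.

Base loop: V_CC = I_B·R_B + V_BE, so I_B = (12 − 0.7)/470 kΩ = 0.024 mA.
In the active region I_C = β·I_B = 50 × 0.024 = 1.2 mA.
Collector loop: V_CE = V_CC − I_C·R_C = 12 − 1.2×4.7 = 6.35 V.
Since V_CE = 6.35 V > V_CE(sat) ≈ 0.2 V, the transistor is in the active region as assumed.

I_C ≈ 1.2 mA, V_CE ≈ 6.3 V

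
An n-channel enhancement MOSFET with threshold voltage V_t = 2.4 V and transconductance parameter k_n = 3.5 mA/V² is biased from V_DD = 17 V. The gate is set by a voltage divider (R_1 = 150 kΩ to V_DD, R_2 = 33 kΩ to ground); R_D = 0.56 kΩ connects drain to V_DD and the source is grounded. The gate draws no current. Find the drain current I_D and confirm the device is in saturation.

V_G = V_DD·R_2/(R_1+R_2) = 17×33/183 = 3.07 V. With the source grounded, V_GS = V_G = 3.07 V.
Assume saturation: I_D = (k_n/2)(V_GS − V_t)² = (3.5/2)×(3.07 − 2.4)² = 1.75×0.666² = 0.775 mA.
V_DS = V_DD − I_D·R_D = 17 − 0.775×0.56 = 16.6 V.
Saturation requires V_DS ≥ V_GS − V_t = 0.666 V; 16.6 ≥ 0.666 ✓.

I_D ≈ 0.78 mA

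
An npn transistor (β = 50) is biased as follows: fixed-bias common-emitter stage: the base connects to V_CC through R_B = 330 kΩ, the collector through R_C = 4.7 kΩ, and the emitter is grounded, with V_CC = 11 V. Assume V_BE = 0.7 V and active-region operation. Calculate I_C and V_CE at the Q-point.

I_C ≈ 1.6 mA, V_CE ≈ 3.7 V

Base loop: V_CC = I_B·R_B + V_BE, so I_B = (11 − 0.7)/330 kΩ = 0.0312 mA.
In the active region I_C = β·I_B = 50 × 0.0312 = 1.56 mA.
Collector loop: V_CE = V_CC − I_C·R_C = 11 − 1.56×4.7 = 3.67 V.
Since V_CE = 3.67 V > V_CE(sat) ≈ 0.2 V, the transistor is in the active region as assumed.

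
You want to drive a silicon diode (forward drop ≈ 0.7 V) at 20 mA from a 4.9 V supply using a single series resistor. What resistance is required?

The resistor drops V_S − V_D = 4.9 − 0.7 = 4.2 V at 20 mA.
R = 4.2 V / 20 mA = 0.21 kΩ.

R ≈ 0.21 kΩ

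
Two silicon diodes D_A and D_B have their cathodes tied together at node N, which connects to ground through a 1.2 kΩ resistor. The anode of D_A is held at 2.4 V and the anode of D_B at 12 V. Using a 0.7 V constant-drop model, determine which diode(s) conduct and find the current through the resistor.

Only D_B conducts; I_R ≈ 9.4 mA

Assume both conduct. Then node N would need to be at both 2.4−0.7 = 1.7 V and 12−0.7 = 11.3 V, which is impossible.
Assume only D_B conducts: V_N = 12 − 0.7 = 11.3 V, so I_R = 11.3/1.2 = 9.42 mA.
Check D_A: its anode-to-cathode voltage is 2.4 − 11.3 = -8.9 V < 0.7 V, so it is off. The assumption is consistent.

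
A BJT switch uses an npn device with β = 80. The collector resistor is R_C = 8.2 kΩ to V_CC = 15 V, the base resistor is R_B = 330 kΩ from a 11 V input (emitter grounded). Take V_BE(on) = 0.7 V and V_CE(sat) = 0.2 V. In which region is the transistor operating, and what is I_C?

Assume active: I_B = (11 − 0.7)/330 = 0.0312 mA, giving I_C = β·I_B = 2.5 mA.
But then V_CE = 15 − 2.5×8.2 = -5.48 V < V_CE(sat) = 0.2 V — impossible in the active region.
So the transistor is saturated. With V_CE = 0.2 V, I_C = (V_CC − 0.2)/R_C = 14.8/8.2 = 1.8 mA.
Check: β·I_B = 2.5 mA > I_C = 1.8 mA, confirming saturation.

saturation; I_C ≈ 1.8 mA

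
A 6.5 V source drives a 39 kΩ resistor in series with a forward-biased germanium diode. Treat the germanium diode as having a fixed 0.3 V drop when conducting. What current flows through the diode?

I ≈ 0.16 mA

KVL around the loop: 6.5 = V_D + I·R = 0.3 + I × 39 kΩ.
So I = (6.5 − 0.3) / 39 kΩ = 6.2 / 39 = 0.159 mA.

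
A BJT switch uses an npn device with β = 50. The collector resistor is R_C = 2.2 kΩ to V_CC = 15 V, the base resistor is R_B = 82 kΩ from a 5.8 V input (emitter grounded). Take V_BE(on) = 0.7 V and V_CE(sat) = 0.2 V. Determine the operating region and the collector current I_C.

active; I_C ≈ 3.1 mA

Assume active. Base-emitter loop: I_B = (V_BB − V_BE)/R_B = (5.8 − 0.7)/82 = 0.0622 mA.
I_C = β·I_B = 50×0.0622 = 3.11 mA.
V_CE = V_CC − I_C·R_C = 15 − 3.11×2.2 = 8.16 V > V_CE(sat), so the active-region assumption holds.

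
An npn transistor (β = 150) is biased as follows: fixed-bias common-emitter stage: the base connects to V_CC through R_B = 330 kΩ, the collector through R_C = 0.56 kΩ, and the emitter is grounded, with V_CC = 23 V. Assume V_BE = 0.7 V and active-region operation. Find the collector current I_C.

Base loop: V_CC = I_B·R_B + V_BE, so I_B = (23 − 0.7)/330 kΩ = 0.0676 mA.
In the active region I_C = β·I_B = 150 × 0.0676 = 10.1 mA.
Collector loop: V_CE = V_CC − I_C·R_C = 23 − 10.1×0.56 = 17.3 V.
Since V_CE = 17.3 V > V_CE(sat) ≈ 0.2 V, the transistor is in the active region as assumed.

I_C ≈ 10 mA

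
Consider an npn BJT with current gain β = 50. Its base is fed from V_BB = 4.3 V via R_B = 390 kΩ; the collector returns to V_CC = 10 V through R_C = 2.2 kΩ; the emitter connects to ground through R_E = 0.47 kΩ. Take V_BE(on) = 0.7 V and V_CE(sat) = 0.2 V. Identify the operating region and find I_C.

Assume active. Base-emitter loop: I_B = (V_BB − V_BE)/(R_B + (β+1)R_E) = (4.3 − 0.7)/(390 + 51×0.47) = 0.0087 mA.
I_C = β·I_B = 50×0.0087 = 0.435 mA.
V_CE = V_CC − I_C·R_C − I_E·R_E = 10 − 0.435×2.2 − 0.444×0.47 = 8.83 V > V_CE(sat), so the active-region assumption holds.

active; I_C ≈ 0.43 mA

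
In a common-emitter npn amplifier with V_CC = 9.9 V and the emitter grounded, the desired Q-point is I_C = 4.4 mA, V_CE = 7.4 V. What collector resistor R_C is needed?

Collector loop: V_CC = I_C·R_C + V_CE.
R_C = (V_CC − V_CE)/I_C = (9.9 − 7.4)/4.4 = 0.568 kΩ.

R_C ≈ 0.57 kΩ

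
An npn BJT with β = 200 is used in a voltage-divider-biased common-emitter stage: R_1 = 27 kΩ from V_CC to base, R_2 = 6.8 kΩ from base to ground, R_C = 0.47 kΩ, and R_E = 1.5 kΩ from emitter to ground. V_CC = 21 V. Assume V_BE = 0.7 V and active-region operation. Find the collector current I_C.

I_C ≈ 2.3 mA

Thevenize the base divider: V_Th = V_CC·R_2/(R_1+R_2) = 21×6.8/33.8 = 4.22 V, R_Th = R_1‖R_2 = 5.43 kΩ.
Base-emitter loop: V_Th = I_B·R_Th + V_BE + (β+1)I_B·R_E, so I_B = (4.22 − 0.7) / (5.43 + 201×1.5) = 0.0115 mA.
I_C = β·I_B = 200×0.0115 = 2.3 mA, and I_E = (β+1)I_B = 2.31 mA.
V_CE = V_CC − I_C·R_C − I_E·R_E = 21 − 2.3×0.47 − 2.31×1.5 = 16.5 V.
V_CE = 16.5 V > 0.2 V confirms active-region operation.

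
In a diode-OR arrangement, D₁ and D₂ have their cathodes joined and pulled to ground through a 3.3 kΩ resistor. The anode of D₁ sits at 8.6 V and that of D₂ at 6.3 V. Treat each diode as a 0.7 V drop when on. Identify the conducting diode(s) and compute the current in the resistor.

Assume both conduct. Then node N would need to be at both 8.6−0.7 = 7.9 V and 6.3−0.7 = 5.6 V, which is impossible.
Assume only D₁ conducts: V_N = 8.6 − 0.7 = 7.9 V, so I_R = 7.9/3.3 = 2.39 mA.
Check D₂: its anode-to-cathode voltage is 6.3 − 7.9 = -1.6 V < 0.7 V, so it is off. The assumption is consistent.

Only D₁ conducts; I_R ≈ 2.4 mA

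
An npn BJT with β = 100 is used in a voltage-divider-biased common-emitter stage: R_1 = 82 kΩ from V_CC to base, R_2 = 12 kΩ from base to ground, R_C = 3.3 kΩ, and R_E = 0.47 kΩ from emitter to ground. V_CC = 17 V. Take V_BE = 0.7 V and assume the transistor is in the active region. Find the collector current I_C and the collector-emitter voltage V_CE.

I_C ≈ 2.5 mA, V_CE ≈ 7.4 V

Thevenize the base divider: V_Th = V_CC·R_2/(R_1+R_2) = 17×12/94 = 2.17 V, R_Th = R_1‖R_2 = 10.5 kΩ.
Base-emitter loop: V_Th = I_B·R_Th + V_BE + (β+1)I_B·R_E, so I_B = (2.17 − 0.7) / (10.5 + 101×0.47) = 0.0254 mA.
I_C = β·I_B = 100×0.0254 = 2.54 mA, and I_E = (β+1)I_B = 2.56 mA.
V_CE = V_CC − I_C·R_C − I_E·R_E = 17 − 2.54×3.3 − 2.56×0.47 = 7.42 V.
V_CE = 7.42 V > 0.2 V confirms active-region operation.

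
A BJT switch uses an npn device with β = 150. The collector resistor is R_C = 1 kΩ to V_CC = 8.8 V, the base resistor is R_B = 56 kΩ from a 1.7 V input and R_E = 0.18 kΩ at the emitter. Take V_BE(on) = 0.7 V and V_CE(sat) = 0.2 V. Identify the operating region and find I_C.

active; I_C ≈ 1.8 mA

Assume active. Base-emitter loop: I_B = (V_BB − V_BE)/(R_B + (β+1)R_E) = (1.7 − 0.7)/(56 + 151×0.18) = 0.012 mA.
I_C = β·I_B = 150×0.012 = 1.8 mA.
V_CE = V_CC − I_C·R_C − I_E·R_E = 8.8 − 1.8×1 − 1.82×0.18 = 6.67 V > V_CE(sat), so the active-region assumption holds.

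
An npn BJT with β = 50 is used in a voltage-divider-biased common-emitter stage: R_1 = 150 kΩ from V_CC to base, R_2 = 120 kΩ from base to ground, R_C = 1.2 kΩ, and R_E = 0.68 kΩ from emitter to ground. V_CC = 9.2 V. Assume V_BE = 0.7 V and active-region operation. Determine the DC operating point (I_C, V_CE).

Thevenize the base divider: V_Th = V_CC·R_2/(R_1+R_2) = 9.2×120/270 = 4.09 V, R_Th = R_1‖R_2 = 66.7 kΩ.
Base-emitter loop: V_Th = I_B·R_Th + V_BE + (β+1)I_B·R_E, so I_B = (4.09 − 0.7) / (66.7 + 51×0.68) = 0.0334 mA.
I_C = β·I_B = 50×0.0334 = 1.67 mA, and I_E = (β+1)I_B = 1.71 mA.
V_CE = V_CC − I_C·R_C − I_E·R_E = 9.2 − 1.67×1.2 − 1.71×0.68 = 6.03 V.
V_CE = 6.03 V > 0.2 V confirms active-region operation.

I_C ≈ 1.7 mA, V_CE ≈ 6 V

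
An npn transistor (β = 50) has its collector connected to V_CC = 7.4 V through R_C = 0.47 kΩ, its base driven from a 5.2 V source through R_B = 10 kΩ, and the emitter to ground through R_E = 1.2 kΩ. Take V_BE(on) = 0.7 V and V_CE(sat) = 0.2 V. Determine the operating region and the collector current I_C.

Assume active. Base-emitter loop: I_B = (V_BB − V_BE)/(R_B + (β+1)R_E) = (5.2 − 0.7)/(10 + 51×1.2) = 0.0632 mA.
I_C = β·I_B = 50×0.0632 = 3.16 mA.
V_CE = V_CC − I_C·R_C − I_E·R_E = 7.4 − 3.16×0.47 − 3.22×1.2 = 2.05 V > V_CE(sat), so the active-region assumption holds.

active; I_C ≈ 3.2 mA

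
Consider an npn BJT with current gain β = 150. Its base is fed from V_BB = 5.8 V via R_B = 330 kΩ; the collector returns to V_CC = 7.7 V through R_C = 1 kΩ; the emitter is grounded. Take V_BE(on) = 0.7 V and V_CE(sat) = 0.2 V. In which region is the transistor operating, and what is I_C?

Assume active. Base-emitter loop: I_B = (V_BB − V_BE)/R_B = (5.8 − 0.7)/330 = 0.0155 mA.
I_C = β·I_B = 150×0.0155 = 2.32 mA.
V_CE = V_CC − I_C·R_C = 7.7 − 2.32×1 = 5.38 V > V_CE(sat), so the active-region assumption holds.

active; I_C ≈ 2.3 mA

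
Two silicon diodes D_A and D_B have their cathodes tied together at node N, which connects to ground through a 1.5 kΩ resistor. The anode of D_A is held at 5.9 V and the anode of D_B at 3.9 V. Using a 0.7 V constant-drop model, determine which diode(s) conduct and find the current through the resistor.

Assume both conduct. Then node N would need to be at both 5.9−0.7 = 5.2 V and 3.9−0.7 = 3.2 V, which is impossible.
Assume only D_A conducts: V_N = 5.9 − 0.7 = 5.2 V, so I_R = 5.2/1.5 = 3.47 mA.
Check D_B: its anode-to-cathode voltage is 3.9 − 5.2 = -1.3 V < 0.7 V, so it is off. The assumption is consistent.

Only D_A conducts; I_R ≈ 3.5 mA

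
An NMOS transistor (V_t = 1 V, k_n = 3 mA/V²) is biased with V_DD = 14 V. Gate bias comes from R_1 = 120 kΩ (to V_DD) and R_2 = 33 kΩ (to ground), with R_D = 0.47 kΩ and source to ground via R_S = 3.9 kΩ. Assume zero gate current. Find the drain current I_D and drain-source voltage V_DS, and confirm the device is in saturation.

V_G = V_DD·R_2/(R_1+R_2) = 14×33/153 = 3.02 V.
Assume saturation: I_D = (k_n/2)(V_GS − V_t)² with V_GS = V_G − I_D·R_S = 3.02 − 3.9·I_D.
Substituting gives 22.8·I_D² − 24.6·I_D + 6.12 = 0, with roots I_D = 0.388 or 0.692 mA.
The root I_D = 0.692 mA gives V_GS = 0.321 V ≤ V_t, so take I_D = 0.388 mA.
Then V_GS = 1.51 V and V_DS = V_DD − I_D(R_D+R_S) = 14 − 0.388×4.37 = 12.3 V.
Saturation requires V_DS ≥ V_GS − V_t = 0.508 V; 12.3 ≥ 0.508 ✓.

I_D ≈ 0.39 mA, V_DS ≈ 12 V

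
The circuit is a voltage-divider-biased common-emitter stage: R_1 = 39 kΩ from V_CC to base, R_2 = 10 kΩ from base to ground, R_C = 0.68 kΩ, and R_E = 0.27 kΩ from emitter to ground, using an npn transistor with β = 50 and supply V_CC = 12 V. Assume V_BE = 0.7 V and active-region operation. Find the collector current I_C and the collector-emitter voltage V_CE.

Thevenize the base divider: V_Th = V_CC·R_2/(R_1+R_2) = 12×10/49 = 2.45 V, R_Th = R_1‖R_2 = 7.96 kΩ.
Base-emitter loop: V_Th = I_B·R_Th + V_BE + (β+1)I_B·R_E, so I_B = (2.45 − 0.7) / (7.96 + 51×0.27) = 0.0805 mA.
I_C = β·I_B = 50×0.0805 = 4.02 mA, and I_E = (β+1)I_B = 4.1 mA.
V_CE = V_CC − I_C·R_C − I_E·R_E = 12 − 4.02×0.68 − 4.1×0.27 = 8.15 V.
V_CE = 8.15 V > 0.2 V confirms active-region operation.

I_C ≈ 4 mA, V_CE ≈ 8.2 V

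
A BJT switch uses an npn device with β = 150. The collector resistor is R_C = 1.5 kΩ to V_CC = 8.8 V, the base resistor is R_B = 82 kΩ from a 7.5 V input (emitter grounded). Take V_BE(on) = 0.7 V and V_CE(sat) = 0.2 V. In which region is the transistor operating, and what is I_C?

saturation; I_C ≈ 5.7 mA

Assume active: I_B = (7.5 − 0.7)/82 = 0.0829 mA, giving I_C = β·I_B = 12.4 mA.
But then V_CE = 8.8 − 12.4×1.5 = -9.86 V < V_CE(sat) = 0.2 V — impossible in the active region.
So the transistor is saturated. With V_CE = 0.2 V, I_C = (V_CC − 0.2)/R_C = 8.6/1.5 = 5.73 mA.
Check: β·I_B = 12.4 mA > I_C = 5.73 mA, confirming saturation.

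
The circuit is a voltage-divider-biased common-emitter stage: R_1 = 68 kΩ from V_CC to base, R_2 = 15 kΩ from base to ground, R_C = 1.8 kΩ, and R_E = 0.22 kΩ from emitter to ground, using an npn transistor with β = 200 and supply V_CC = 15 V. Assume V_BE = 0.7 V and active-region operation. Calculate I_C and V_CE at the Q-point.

I_C ≈ 7.1 mA, V_CE ≈ 0.62 V

Thevenize the base divider: V_Th = V_CC·R_2/(R_1+R_2) = 15×15/83 = 2.71 V, R_Th = R_1‖R_2 = 12.3 kΩ.
Base-emitter loop: V_Th = I_B·R_Th + V_BE + (β+1)I_B·R_E, so I_B = (2.71 − 0.7) / (12.3 + 201×0.22) = 0.0356 mA.
I_C = β·I_B = 200×0.0356 = 7.12 mA, and I_E = (β+1)I_B = 7.15 mA.
V_CE = V_CC − I_C·R_C − I_E·R_E = 15 − 7.12×1.8 − 7.15×0.22 = 0.616 V.
V_CE = 0.616 V > 0.2 V confirms active-region operation.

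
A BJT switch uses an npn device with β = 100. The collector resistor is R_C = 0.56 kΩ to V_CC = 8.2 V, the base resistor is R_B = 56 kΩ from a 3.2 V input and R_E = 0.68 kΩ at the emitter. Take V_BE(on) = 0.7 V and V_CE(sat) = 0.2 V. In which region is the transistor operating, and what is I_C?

Assume active. Base-emitter loop: I_B = (V_BB − V_BE)/(R_B + (β+1)R_E) = (3.2 − 0.7)/(56 + 101×0.68) = 0.0201 mA.
I_C = β·I_B = 100×0.0201 = 2.01 mA.
V_CE = V_CC − I_C·R_C − I_E·R_E = 8.2 − 2.01×0.56 − 2.03×0.68 = 5.7 V > V_CE(sat), so the active-region assumption holds.

active; I_C ≈ 2 mA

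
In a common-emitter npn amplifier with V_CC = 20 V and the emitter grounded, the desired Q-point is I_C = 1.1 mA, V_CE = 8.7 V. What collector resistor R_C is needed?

R_C ≈ 10 kΩ

Collector loop: V_CC = I_C·R_C + V_CE.
R_C = (V_CC − V_CE)/I_C = (20 − 8.7)/1.1 = 10.3 kΩ.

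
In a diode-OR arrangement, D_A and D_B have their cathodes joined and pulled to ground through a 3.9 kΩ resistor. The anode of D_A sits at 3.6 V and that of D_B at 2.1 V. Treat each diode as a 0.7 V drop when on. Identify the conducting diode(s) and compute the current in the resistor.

Assume both conduct. Then node N would need to be at both 3.6−0.7 = 2.9 V and 2.1−0.7 = 1.4 V, which is impossible.
Assume only D_A conducts: V_N = 3.6 − 0.7 = 2.9 V, so I_R = 2.9/3.9 = 0.744 mA.
Check D_B: its anode-to-cathode voltage is 2.1 − 2.9 = -0.8 V < 0.7 V, so it is off. The assumption is consistent.

Only D_A conducts; I_R ≈ 0.74 mA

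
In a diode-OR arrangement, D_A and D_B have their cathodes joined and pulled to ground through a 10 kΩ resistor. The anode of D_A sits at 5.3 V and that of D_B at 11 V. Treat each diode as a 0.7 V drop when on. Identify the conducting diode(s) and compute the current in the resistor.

Assume both conduct. Then node N would need to be at both 5.3−0.7 = 4.6 V and 11−0.7 = 10.3 V, which is impossible.
Assume only D_B conducts: V_N = 11 − 0.7 = 10.3 V, so I_R = 10.3/10 = 1.03 mA.
Check D_A: its anode-to-cathode voltage is 5.3 − 10.3 = -5 V < 0.7 V, so it is off. The assumption is consistent.

Only D_B conducts; I_R ≈ 1 mA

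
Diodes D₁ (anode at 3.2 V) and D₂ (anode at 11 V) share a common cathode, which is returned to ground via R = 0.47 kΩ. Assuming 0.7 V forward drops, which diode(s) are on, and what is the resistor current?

Only D₂ conducts; I_R ≈ 22 mA

Assume both conduct. Then node N would need to be at both 3.2−0.7 = 2.5 V and 11−0.7 = 10.3 V, which is impossible.
Assume only D₂ conducts: V_N = 11 − 0.7 = 10.3 V, so I_R = 10.3/0.47 = 21.9 mA.
Check D₁: its anode-to-cathode voltage is 3.2 − 10.3 = -7.1 V < 0.7 V, so it is off. The assumption is consistent.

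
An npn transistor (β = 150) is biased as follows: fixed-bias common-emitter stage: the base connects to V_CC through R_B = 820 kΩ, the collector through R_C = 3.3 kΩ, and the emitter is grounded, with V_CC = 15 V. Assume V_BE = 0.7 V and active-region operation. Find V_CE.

Base loop: V_CC = I_B·R_B + V_BE, so I_B = (15 − 0.7)/820 kΩ = 0.0174 mA.
In the active region I_C = β·I_B = 150 × 0.0174 = 2.62 mA.
Collector loop: V_CE = V_CC − I_C·R_C = 15 − 2.62×3.3 = 6.37 V.
Since V_CE = 6.37 V > V_CE(sat) ≈ 0.2 V, the transistor is in the active region as assumed.

V_CE ≈ 6.4 V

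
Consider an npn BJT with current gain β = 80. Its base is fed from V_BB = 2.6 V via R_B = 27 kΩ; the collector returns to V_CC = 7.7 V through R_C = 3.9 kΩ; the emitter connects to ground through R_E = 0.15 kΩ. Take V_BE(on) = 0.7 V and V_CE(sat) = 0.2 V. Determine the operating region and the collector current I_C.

Assume active: I_B = (2.6 − 0.7)/(27 + 81×0.15) = 0.0485 mA, I_C = β·I_B = 3.88 mA.
Then V_CE = 7.7 − 3.88×3.9 − 3.93×0.15 = -8.03 V < 0.2 V — the active assumption fails.
Re-solve with V_CE = 0.2 V. KCL at the emitter: V_E/R_E = (V_BB−0.7−V_E)/R_B + (V_CC−0.2−V_E)/R_C, giving V_E = 0.286 V.
I_C = (V_CC − 0.2 − V_E)/R_C = (7.5 − 0.286)/3.9 = 1.85 mA.
Check: I_B = (1.9 − 0.286)/27 = 0.0598 mA, and β·I_B = 4.78 mA > I_C, confirming saturation.

saturation; I_C ≈ 1.8 mA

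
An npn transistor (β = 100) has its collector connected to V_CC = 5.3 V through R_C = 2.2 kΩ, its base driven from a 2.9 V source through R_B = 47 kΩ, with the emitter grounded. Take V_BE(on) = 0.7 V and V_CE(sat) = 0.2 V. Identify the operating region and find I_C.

Assume active: I_B = (2.9 − 0.7)/47 = 0.0468 mA, giving I_C = β·I_B = 4.68 mA.
But then V_CE = 5.3 − 4.68×2.2 = -5 V < V_CE(sat) = 0.2 V — impossible in the active region.
So the transistor is saturated. With V_CE = 0.2 V, I_C = (V_CC − 0.2)/R_C = 5.1/2.2 = 2.32 mA.
Check: β·I_B = 4.68 mA > I_C = 2.32 mA, confirming saturation.

saturation; I_C ≈ 2.3 mA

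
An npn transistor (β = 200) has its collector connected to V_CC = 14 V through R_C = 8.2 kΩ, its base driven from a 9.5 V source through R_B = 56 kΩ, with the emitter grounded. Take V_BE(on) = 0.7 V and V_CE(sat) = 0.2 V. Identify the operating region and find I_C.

saturation; I_C ≈ 1.7 mA

Assume active: I_B = (9.5 − 0.7)/56 = 0.157 mA, giving I_C = β·I_B = 31.4 mA.
But then V_CE = 14 − 31.4×8.2 = -244 V < V_CE(sat) = 0.2 V — impossible in the active region.
So the transistor is saturated. With V_CE = 0.2 V, I_C = (V_CC − 0.2)/R_C = 13.8/8.2 = 1.68 mA.
Check: β·I_B = 31.4 mA > I_C = 1.68 mA, confirming saturation.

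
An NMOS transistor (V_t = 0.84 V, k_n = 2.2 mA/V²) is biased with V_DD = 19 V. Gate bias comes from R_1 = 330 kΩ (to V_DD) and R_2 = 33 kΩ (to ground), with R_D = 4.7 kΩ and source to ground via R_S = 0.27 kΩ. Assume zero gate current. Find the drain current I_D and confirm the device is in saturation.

I_D ≈ 0.59 mA

V_G = V_DD·R_2/(R_1+R_2) = 19×33/363 = 1.73 V.
Assume saturation: I_D = (k_n/2)(V_GS − V_t)² with V_GS = V_G − I_D·R_S = 1.73 − 0.27·I_D.
Substituting gives 0.0802·I_D² − 1.53·I_D + 0.866 = 0, with roots I_D = 0.585 or 18.5 mA.
The root I_D = 18.5 mA gives V_GS = -3.26 V ≤ V_t, so take I_D = 0.585 mA.
Then V_GS = 1.57 V and V_DS = V_DD − I_D(R_D+R_S) = 19 − 0.585×4.97 = 16.1 V.
Saturation requires V_DS ≥ V_GS − V_t = 0.729 V; 16.1 ≥ 0.729 ✓.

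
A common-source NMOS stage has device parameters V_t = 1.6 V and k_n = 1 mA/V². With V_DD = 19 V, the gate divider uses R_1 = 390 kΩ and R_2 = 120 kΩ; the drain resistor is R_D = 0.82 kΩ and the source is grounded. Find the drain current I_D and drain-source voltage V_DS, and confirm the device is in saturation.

V_G = V_DD·R_2/(R_1+R_2) = 19×120/510 = 4.47 V. With the source grounded, V_GS = V_G = 4.47 V.
Assume saturation: I_D = (k_n/2)(V_GS − V_t)² = (1/2)×(4.47 − 1.6)² = 0.5×2.87² = 4.12 mA.
V_DS = V_DD − I_D·R_D = 19 − 4.12×0.82 = 15.6 V.
Saturation requires V_DS ≥ V_GS − V_t = 2.87 V; 15.6 ≥ 2.87 ✓.

I_D ≈ 4.1 mA, V_DS ≈ 16 V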